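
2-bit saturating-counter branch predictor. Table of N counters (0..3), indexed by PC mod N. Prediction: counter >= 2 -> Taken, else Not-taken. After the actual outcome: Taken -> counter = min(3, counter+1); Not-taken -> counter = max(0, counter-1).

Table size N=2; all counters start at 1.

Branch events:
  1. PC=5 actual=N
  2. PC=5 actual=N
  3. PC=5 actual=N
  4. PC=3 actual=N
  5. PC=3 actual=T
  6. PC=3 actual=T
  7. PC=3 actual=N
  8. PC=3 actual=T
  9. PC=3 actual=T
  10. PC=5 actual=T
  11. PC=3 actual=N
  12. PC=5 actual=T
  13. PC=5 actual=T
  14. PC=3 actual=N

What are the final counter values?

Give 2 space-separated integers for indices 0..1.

Ev 1: PC=5 idx=1 pred=N actual=N -> ctr[1]=0
Ev 2: PC=5 idx=1 pred=N actual=N -> ctr[1]=0
Ev 3: PC=5 idx=1 pred=N actual=N -> ctr[1]=0
Ev 4: PC=3 idx=1 pred=N actual=N -> ctr[1]=0
Ev 5: PC=3 idx=1 pred=N actual=T -> ctr[1]=1
Ev 6: PC=3 idx=1 pred=N actual=T -> ctr[1]=2
Ev 7: PC=3 idx=1 pred=T actual=N -> ctr[1]=1
Ev 8: PC=3 idx=1 pred=N actual=T -> ctr[1]=2
Ev 9: PC=3 idx=1 pred=T actual=T -> ctr[1]=3
Ev 10: PC=5 idx=1 pred=T actual=T -> ctr[1]=3
Ev 11: PC=3 idx=1 pred=T actual=N -> ctr[1]=2
Ev 12: PC=5 idx=1 pred=T actual=T -> ctr[1]=3
Ev 13: PC=5 idx=1 pred=T actual=T -> ctr[1]=3
Ev 14: PC=3 idx=1 pred=T actual=N -> ctr[1]=2

Answer: 1 2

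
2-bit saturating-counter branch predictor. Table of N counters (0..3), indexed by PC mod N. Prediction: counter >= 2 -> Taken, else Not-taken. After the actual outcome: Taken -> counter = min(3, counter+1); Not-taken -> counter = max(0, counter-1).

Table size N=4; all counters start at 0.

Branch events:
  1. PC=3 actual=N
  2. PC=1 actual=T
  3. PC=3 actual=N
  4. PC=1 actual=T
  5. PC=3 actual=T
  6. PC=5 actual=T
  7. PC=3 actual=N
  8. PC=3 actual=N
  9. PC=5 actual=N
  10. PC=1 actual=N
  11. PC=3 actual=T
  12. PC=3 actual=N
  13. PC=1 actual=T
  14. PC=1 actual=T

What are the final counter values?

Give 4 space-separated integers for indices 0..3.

Answer: 0 3 0 0

Derivation:
Ev 1: PC=3 idx=3 pred=N actual=N -> ctr[3]=0
Ev 2: PC=1 idx=1 pred=N actual=T -> ctr[1]=1
Ev 3: PC=3 idx=3 pred=N actual=N -> ctr[3]=0
Ev 4: PC=1 idx=1 pred=N actual=T -> ctr[1]=2
Ev 5: PC=3 idx=3 pred=N actual=T -> ctr[3]=1
Ev 6: PC=5 idx=1 pred=T actual=T -> ctr[1]=3
Ev 7: PC=3 idx=3 pred=N actual=N -> ctr[3]=0
Ev 8: PC=3 idx=3 pred=N actual=N -> ctr[3]=0
Ev 9: PC=5 idx=1 pred=T actual=N -> ctr[1]=2
Ev 10: PC=1 idx=1 pred=T actual=N -> ctr[1]=1
Ev 11: PC=3 idx=3 pred=N actual=T -> ctr[3]=1
Ev 12: PC=3 idx=3 pred=N actual=N -> ctr[3]=0
Ev 13: PC=1 idx=1 pred=N actual=T -> ctr[1]=2
Ev 14: PC=1 idx=1 pred=T actual=T -> ctr[1]=3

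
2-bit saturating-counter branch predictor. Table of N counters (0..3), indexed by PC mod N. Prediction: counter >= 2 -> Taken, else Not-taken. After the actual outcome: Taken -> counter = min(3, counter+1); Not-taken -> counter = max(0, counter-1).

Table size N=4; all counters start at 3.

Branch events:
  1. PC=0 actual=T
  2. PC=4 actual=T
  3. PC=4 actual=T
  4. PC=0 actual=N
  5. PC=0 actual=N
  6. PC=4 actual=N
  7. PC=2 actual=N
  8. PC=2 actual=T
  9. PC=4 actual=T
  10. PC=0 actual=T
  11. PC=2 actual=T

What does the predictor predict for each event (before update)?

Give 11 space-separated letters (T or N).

Answer: T T T T T N T T N N T

Derivation:
Ev 1: PC=0 idx=0 pred=T actual=T -> ctr[0]=3
Ev 2: PC=4 idx=0 pred=T actual=T -> ctr[0]=3
Ev 3: PC=4 idx=0 pred=T actual=T -> ctr[0]=3
Ev 4: PC=0 idx=0 pred=T actual=N -> ctr[0]=2
Ev 5: PC=0 idx=0 pred=T actual=N -> ctr[0]=1
Ev 6: PC=4 idx=0 pred=N actual=N -> ctr[0]=0
Ev 7: PC=2 idx=2 pred=T actual=N -> ctr[2]=2
Ev 8: PC=2 idx=2 pred=T actual=T -> ctr[2]=3
Ev 9: PC=4 idx=0 pred=N actual=T -> ctr[0]=1
Ev 10: PC=0 idx=0 pred=N actual=T -> ctr[0]=2
Ev 11: PC=2 idx=2 pred=T actual=T -> ctr[2]=3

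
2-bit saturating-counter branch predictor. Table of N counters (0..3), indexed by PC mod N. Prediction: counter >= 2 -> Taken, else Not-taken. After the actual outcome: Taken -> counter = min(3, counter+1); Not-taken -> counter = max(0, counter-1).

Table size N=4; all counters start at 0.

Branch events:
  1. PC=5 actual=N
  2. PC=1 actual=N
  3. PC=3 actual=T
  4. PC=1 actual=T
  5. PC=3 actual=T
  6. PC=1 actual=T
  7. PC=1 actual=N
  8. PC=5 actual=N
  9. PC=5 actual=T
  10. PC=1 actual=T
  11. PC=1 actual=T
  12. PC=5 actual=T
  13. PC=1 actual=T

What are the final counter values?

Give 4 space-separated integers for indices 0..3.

Answer: 0 3 0 2

Derivation:
Ev 1: PC=5 idx=1 pred=N actual=N -> ctr[1]=0
Ev 2: PC=1 idx=1 pred=N actual=N -> ctr[1]=0
Ev 3: PC=3 idx=3 pred=N actual=T -> ctr[3]=1
Ev 4: PC=1 idx=1 pred=N actual=T -> ctr[1]=1
Ev 5: PC=3 idx=3 pred=N actual=T -> ctr[3]=2
Ev 6: PC=1 idx=1 pred=N actual=T -> ctr[1]=2
Ev 7: PC=1 idx=1 pred=T actual=N -> ctr[1]=1
Ev 8: PC=5 idx=1 pred=N actual=N -> ctr[1]=0
Ev 9: PC=5 idx=1 pred=N actual=T -> ctr[1]=1
Ev 10: PC=1 idx=1 pred=N actual=T -> ctr[1]=2
Ev 11: PC=1 idx=1 pred=T actual=T -> ctr[1]=3
Ev 12: PC=5 idx=1 pred=T actual=T -> ctr[1]=3
Ev 13: PC=1 idx=1 pred=T actual=T -> ctr[1]=3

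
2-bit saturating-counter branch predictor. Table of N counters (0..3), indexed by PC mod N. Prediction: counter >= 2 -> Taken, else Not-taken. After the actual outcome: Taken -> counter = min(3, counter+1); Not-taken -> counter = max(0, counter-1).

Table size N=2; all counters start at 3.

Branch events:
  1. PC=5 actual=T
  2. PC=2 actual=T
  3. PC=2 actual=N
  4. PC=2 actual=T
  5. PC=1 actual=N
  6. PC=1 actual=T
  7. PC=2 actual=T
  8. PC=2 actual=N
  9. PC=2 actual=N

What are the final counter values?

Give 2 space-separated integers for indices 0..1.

Ev 1: PC=5 idx=1 pred=T actual=T -> ctr[1]=3
Ev 2: PC=2 idx=0 pred=T actual=T -> ctr[0]=3
Ev 3: PC=2 idx=0 pred=T actual=N -> ctr[0]=2
Ev 4: PC=2 idx=0 pred=T actual=T -> ctr[0]=3
Ev 5: PC=1 idx=1 pred=T actual=N -> ctr[1]=2
Ev 6: PC=1 idx=1 pred=T actual=T -> ctr[1]=3
Ev 7: PC=2 idx=0 pred=T actual=T -> ctr[0]=3
Ev 8: PC=2 idx=0 pred=T actual=N -> ctr[0]=2
Ev 9: PC=2 idx=0 pred=T actual=N -> ctr[0]=1

Answer: 1 3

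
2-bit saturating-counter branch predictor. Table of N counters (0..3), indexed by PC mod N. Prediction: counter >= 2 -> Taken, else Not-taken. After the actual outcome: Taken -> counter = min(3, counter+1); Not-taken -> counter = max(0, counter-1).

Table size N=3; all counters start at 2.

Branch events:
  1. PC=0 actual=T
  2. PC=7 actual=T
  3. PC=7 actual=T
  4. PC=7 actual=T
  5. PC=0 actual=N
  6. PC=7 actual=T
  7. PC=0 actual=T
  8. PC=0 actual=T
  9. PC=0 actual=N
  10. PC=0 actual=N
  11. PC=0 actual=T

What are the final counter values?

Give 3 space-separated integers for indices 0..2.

Ev 1: PC=0 idx=0 pred=T actual=T -> ctr[0]=3
Ev 2: PC=7 idx=1 pred=T actual=T -> ctr[1]=3
Ev 3: PC=7 idx=1 pred=T actual=T -> ctr[1]=3
Ev 4: PC=7 idx=1 pred=T actual=T -> ctr[1]=3
Ev 5: PC=0 idx=0 pred=T actual=N -> ctr[0]=2
Ev 6: PC=7 idx=1 pred=T actual=T -> ctr[1]=3
Ev 7: PC=0 idx=0 pred=T actual=T -> ctr[0]=3
Ev 8: PC=0 idx=0 pred=T actual=T -> ctr[0]=3
Ev 9: PC=0 idx=0 pred=T actual=N -> ctr[0]=2
Ev 10: PC=0 idx=0 pred=T actual=N -> ctr[0]=1
Ev 11: PC=0 idx=0 pred=N actual=T -> ctr[0]=2

Answer: 2 3 2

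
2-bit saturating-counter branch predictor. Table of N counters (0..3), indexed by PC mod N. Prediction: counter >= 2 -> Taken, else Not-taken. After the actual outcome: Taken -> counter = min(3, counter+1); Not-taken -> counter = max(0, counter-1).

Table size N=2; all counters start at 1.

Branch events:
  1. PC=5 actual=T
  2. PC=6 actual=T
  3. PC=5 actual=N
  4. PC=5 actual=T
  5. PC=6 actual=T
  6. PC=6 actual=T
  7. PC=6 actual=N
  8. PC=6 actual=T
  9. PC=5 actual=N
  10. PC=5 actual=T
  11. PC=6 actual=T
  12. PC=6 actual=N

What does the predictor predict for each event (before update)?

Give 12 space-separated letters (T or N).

Answer: N N T N T T T T T N T T

Derivation:
Ev 1: PC=5 idx=1 pred=N actual=T -> ctr[1]=2
Ev 2: PC=6 idx=0 pred=N actual=T -> ctr[0]=2
Ev 3: PC=5 idx=1 pred=T actual=N -> ctr[1]=1
Ev 4: PC=5 idx=1 pred=N actual=T -> ctr[1]=2
Ev 5: PC=6 idx=0 pred=T actual=T -> ctr[0]=3
Ev 6: PC=6 idx=0 pred=T actual=T -> ctr[0]=3
Ev 7: PC=6 idx=0 pred=T actual=N -> ctr[0]=2
Ev 8: PC=6 idx=0 pred=T actual=T -> ctr[0]=3
Ev 9: PC=5 idx=1 pred=T actual=N -> ctr[1]=1
Ev 10: PC=5 idx=1 pred=N actual=T -> ctr[1]=2
Ev 11: PC=6 idx=0 pred=T actual=T -> ctr[0]=3
Ev 12: PC=6 idx=0 pred=T actual=N -> ctr[0]=2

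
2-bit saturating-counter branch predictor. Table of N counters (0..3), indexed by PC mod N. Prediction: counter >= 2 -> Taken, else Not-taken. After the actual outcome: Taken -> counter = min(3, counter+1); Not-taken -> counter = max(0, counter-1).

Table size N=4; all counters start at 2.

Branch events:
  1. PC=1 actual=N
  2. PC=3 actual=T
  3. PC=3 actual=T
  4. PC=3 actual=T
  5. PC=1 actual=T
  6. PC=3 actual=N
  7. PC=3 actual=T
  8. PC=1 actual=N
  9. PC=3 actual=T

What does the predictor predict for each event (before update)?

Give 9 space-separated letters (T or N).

Ev 1: PC=1 idx=1 pred=T actual=N -> ctr[1]=1
Ev 2: PC=3 idx=3 pred=T actual=T -> ctr[3]=3
Ev 3: PC=3 idx=3 pred=T actual=T -> ctr[3]=3
Ev 4: PC=3 idx=3 pred=T actual=T -> ctr[3]=3
Ev 5: PC=1 idx=1 pred=N actual=T -> ctr[1]=2
Ev 6: PC=3 idx=3 pred=T actual=N -> ctr[3]=2
Ev 7: PC=3 idx=3 pred=T actual=T -> ctr[3]=3
Ev 8: PC=1 idx=1 pred=T actual=N -> ctr[1]=1
Ev 9: PC=3 idx=3 pred=T actual=T -> ctr[3]=3

Answer: T T T T N T T T T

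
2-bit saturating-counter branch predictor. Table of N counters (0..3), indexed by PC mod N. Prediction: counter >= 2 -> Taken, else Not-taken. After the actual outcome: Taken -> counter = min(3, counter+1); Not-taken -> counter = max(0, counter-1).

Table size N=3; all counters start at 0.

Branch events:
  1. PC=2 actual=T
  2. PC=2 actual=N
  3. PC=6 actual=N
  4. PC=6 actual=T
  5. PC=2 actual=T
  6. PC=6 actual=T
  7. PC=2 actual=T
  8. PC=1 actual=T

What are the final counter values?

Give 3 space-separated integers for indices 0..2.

Answer: 2 1 2

Derivation:
Ev 1: PC=2 idx=2 pred=N actual=T -> ctr[2]=1
Ev 2: PC=2 idx=2 pred=N actual=N -> ctr[2]=0
Ev 3: PC=6 idx=0 pred=N actual=N -> ctr[0]=0
Ev 4: PC=6 idx=0 pred=N actual=T -> ctr[0]=1
Ev 5: PC=2 idx=2 pred=N actual=T -> ctr[2]=1
Ev 6: PC=6 idx=0 pred=N actual=T -> ctr[0]=2
Ev 7: PC=2 idx=2 pred=N actual=T -> ctr[2]=2
Ev 8: PC=1 idx=1 pred=N actual=T -> ctr[1]=1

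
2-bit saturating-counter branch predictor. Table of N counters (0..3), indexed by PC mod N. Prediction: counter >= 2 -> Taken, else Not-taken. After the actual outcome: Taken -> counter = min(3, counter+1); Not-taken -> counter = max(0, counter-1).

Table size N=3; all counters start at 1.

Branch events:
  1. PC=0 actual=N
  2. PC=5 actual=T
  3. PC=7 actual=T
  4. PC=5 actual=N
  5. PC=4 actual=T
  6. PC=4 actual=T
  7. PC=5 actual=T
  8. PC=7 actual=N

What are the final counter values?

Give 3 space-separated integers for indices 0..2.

Answer: 0 2 2

Derivation:
Ev 1: PC=0 idx=0 pred=N actual=N -> ctr[0]=0
Ev 2: PC=5 idx=2 pred=N actual=T -> ctr[2]=2
Ev 3: PC=7 idx=1 pred=N actual=T -> ctr[1]=2
Ev 4: PC=5 idx=2 pred=T actual=N -> ctr[2]=1
Ev 5: PC=4 idx=1 pred=T actual=T -> ctr[1]=3
Ev 6: PC=4 idx=1 pred=T actual=T -> ctr[1]=3
Ev 7: PC=5 idx=2 pred=N actual=T -> ctr[2]=2
Ev 8: PC=7 idx=1 pred=T actual=N -> ctr[1]=2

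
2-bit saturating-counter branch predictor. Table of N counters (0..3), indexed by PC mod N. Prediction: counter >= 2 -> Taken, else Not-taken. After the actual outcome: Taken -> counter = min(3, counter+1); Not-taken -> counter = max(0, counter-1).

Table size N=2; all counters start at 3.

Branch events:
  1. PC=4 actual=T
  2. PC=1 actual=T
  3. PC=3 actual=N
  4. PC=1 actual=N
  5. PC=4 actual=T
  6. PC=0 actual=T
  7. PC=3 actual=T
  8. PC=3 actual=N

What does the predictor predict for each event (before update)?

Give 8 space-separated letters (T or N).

Ev 1: PC=4 idx=0 pred=T actual=T -> ctr[0]=3
Ev 2: PC=1 idx=1 pred=T actual=T -> ctr[1]=3
Ev 3: PC=3 idx=1 pred=T actual=N -> ctr[1]=2
Ev 4: PC=1 idx=1 pred=T actual=N -> ctr[1]=1
Ev 5: PC=4 idx=0 pred=T actual=T -> ctr[0]=3
Ev 6: PC=0 idx=0 pred=T actual=T -> ctr[0]=3
Ev 7: PC=3 idx=1 pred=N actual=T -> ctr[1]=2
Ev 8: PC=3 idx=1 pred=T actual=N -> ctr[1]=1

Answer: T T T T T T N T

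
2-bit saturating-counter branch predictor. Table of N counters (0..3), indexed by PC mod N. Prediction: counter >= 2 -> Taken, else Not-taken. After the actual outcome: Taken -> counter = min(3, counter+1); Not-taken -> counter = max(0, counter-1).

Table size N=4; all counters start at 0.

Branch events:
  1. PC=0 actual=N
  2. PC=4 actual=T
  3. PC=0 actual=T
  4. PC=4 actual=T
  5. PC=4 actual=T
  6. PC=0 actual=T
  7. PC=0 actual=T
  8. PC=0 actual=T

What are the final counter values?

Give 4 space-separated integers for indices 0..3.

Ev 1: PC=0 idx=0 pred=N actual=N -> ctr[0]=0
Ev 2: PC=4 idx=0 pred=N actual=T -> ctr[0]=1
Ev 3: PC=0 idx=0 pred=N actual=T -> ctr[0]=2
Ev 4: PC=4 idx=0 pred=T actual=T -> ctr[0]=3
Ev 5: PC=4 idx=0 pred=T actual=T -> ctr[0]=3
Ev 6: PC=0 idx=0 pred=T actual=T -> ctr[0]=3
Ev 7: PC=0 idx=0 pred=T actual=T -> ctr[0]=3
Ev 8: PC=0 idx=0 pred=T actual=T -> ctr[0]=3

Answer: 3 0 0 0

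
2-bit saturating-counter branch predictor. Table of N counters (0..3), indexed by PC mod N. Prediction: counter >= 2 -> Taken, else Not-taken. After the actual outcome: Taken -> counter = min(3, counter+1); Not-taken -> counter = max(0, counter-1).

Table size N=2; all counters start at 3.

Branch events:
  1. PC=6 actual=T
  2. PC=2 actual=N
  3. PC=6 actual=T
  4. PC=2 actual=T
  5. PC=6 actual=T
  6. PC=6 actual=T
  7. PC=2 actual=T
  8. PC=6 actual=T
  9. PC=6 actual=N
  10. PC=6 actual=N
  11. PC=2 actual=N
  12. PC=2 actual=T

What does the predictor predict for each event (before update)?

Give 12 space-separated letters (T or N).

Answer: T T T T T T T T T T N N

Derivation:
Ev 1: PC=6 idx=0 pred=T actual=T -> ctr[0]=3
Ev 2: PC=2 idx=0 pred=T actual=N -> ctr[0]=2
Ev 3: PC=6 idx=0 pred=T actual=T -> ctr[0]=3
Ev 4: PC=2 idx=0 pred=T actual=T -> ctr[0]=3
Ev 5: PC=6 idx=0 pred=T actual=T -> ctr[0]=3
Ev 6: PC=6 idx=0 pred=T actual=T -> ctr[0]=3
Ev 7: PC=2 idx=0 pred=T actual=T -> ctr[0]=3
Ev 8: PC=6 idx=0 pred=T actual=T -> ctr[0]=3
Ev 9: PC=6 idx=0 pred=T actual=N -> ctr[0]=2
Ev 10: PC=6 idx=0 pred=T actual=N -> ctr[0]=1
Ev 11: PC=2 idx=0 pred=N actual=N -> ctr[0]=0
Ev 12: PC=2 idx=0 pred=N actual=T -> ctr[0]=1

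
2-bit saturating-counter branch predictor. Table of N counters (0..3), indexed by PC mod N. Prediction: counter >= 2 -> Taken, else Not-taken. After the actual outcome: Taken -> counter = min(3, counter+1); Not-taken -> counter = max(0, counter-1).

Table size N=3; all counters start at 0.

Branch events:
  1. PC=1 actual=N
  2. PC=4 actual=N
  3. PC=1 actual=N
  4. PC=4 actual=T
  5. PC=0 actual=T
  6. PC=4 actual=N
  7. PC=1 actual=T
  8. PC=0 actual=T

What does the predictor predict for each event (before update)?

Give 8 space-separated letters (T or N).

Answer: N N N N N N N N

Derivation:
Ev 1: PC=1 idx=1 pred=N actual=N -> ctr[1]=0
Ev 2: PC=4 idx=1 pred=N actual=N -> ctr[1]=0
Ev 3: PC=1 idx=1 pred=N actual=N -> ctr[1]=0
Ev 4: PC=4 idx=1 pred=N actual=T -> ctr[1]=1
Ev 5: PC=0 idx=0 pred=N actual=T -> ctr[0]=1
Ev 6: PC=4 idx=1 pred=N actual=N -> ctr[1]=0
Ev 7: PC=1 idx=1 pred=N actual=T -> ctr[1]=1
Ev 8: PC=0 idx=0 pred=N actual=T -> ctr[0]=2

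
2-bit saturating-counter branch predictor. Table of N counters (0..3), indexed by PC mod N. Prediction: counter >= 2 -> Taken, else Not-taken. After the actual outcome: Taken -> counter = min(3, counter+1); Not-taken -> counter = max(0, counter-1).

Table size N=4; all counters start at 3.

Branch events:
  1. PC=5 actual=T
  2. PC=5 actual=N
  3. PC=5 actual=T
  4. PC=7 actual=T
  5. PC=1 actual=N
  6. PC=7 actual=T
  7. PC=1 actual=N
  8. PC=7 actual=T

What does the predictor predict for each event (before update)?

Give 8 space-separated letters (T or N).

Answer: T T T T T T T T

Derivation:
Ev 1: PC=5 idx=1 pred=T actual=T -> ctr[1]=3
Ev 2: PC=5 idx=1 pred=T actual=N -> ctr[1]=2
Ev 3: PC=5 idx=1 pred=T actual=T -> ctr[1]=3
Ev 4: PC=7 idx=3 pred=T actual=T -> ctr[3]=3
Ev 5: PC=1 idx=1 pred=T actual=N -> ctr[1]=2
Ev 6: PC=7 idx=3 pred=T actual=T -> ctr[3]=3
Ev 7: PC=1 idx=1 pred=T actual=N -> ctr[1]=1
Ev 8: PC=7 idx=3 pred=T actual=T -> ctr[3]=3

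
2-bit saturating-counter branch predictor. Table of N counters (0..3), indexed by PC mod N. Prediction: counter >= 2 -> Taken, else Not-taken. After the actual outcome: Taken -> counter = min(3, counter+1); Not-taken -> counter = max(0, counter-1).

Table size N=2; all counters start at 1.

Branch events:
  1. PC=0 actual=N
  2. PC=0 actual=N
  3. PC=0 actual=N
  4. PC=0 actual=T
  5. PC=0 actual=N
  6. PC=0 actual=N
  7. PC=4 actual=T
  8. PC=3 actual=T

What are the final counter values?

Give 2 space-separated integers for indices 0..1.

Answer: 1 2

Derivation:
Ev 1: PC=0 idx=0 pred=N actual=N -> ctr[0]=0
Ev 2: PC=0 idx=0 pred=N actual=N -> ctr[0]=0
Ev 3: PC=0 idx=0 pred=N actual=N -> ctr[0]=0
Ev 4: PC=0 idx=0 pred=N actual=T -> ctr[0]=1
Ev 5: PC=0 idx=0 pred=N actual=N -> ctr[0]=0
Ev 6: PC=0 idx=0 pred=N actual=N -> ctr[0]=0
Ev 7: PC=4 idx=0 pred=N actual=T -> ctr[0]=1
Ev 8: PC=3 idx=1 pred=N actual=T -> ctr[1]=2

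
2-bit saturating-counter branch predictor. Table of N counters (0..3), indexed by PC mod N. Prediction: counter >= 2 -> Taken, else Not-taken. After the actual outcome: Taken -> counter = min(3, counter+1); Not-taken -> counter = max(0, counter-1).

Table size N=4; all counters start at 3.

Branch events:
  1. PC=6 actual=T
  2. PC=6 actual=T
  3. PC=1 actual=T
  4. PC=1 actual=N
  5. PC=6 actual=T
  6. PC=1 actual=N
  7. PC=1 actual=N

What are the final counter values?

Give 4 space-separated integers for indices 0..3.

Answer: 3 0 3 3

Derivation:
Ev 1: PC=6 idx=2 pred=T actual=T -> ctr[2]=3
Ev 2: PC=6 idx=2 pred=T actual=T -> ctr[2]=3
Ev 3: PC=1 idx=1 pred=T actual=T -> ctr[1]=3
Ev 4: PC=1 idx=1 pred=T actual=N -> ctr[1]=2
Ev 5: PC=6 idx=2 pred=T actual=T -> ctr[2]=3
Ev 6: PC=1 idx=1 pred=T actual=N -> ctr[1]=1
Ev 7: PC=1 idx=1 pred=N actual=N -> ctr[1]=0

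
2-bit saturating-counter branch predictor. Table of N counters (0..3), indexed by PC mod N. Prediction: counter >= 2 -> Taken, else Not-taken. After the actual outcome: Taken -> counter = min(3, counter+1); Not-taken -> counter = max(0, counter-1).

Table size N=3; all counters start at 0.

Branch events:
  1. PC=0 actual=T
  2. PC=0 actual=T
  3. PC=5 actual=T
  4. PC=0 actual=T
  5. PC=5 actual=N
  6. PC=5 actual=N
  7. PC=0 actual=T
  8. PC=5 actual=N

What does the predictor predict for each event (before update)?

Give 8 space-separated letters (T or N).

Ev 1: PC=0 idx=0 pred=N actual=T -> ctr[0]=1
Ev 2: PC=0 idx=0 pred=N actual=T -> ctr[0]=2
Ev 3: PC=5 idx=2 pred=N actual=T -> ctr[2]=1
Ev 4: PC=0 idx=0 pred=T actual=T -> ctr[0]=3
Ev 5: PC=5 idx=2 pred=N actual=N -> ctr[2]=0
Ev 6: PC=5 idx=2 pred=N actual=N -> ctr[2]=0
Ev 7: PC=0 idx=0 pred=T actual=T -> ctr[0]=3
Ev 8: PC=5 idx=2 pred=N actual=N -> ctr[2]=0

Answer: N N N T N N T N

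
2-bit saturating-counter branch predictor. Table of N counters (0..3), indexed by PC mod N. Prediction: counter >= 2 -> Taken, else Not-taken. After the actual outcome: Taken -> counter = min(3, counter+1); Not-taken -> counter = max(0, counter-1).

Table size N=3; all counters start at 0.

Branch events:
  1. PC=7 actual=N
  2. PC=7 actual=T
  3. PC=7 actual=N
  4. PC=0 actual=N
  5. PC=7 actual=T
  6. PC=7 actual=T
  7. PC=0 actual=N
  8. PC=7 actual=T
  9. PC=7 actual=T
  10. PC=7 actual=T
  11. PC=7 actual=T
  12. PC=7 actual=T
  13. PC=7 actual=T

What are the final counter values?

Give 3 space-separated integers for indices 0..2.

Ev 1: PC=7 idx=1 pred=N actual=N -> ctr[1]=0
Ev 2: PC=7 idx=1 pred=N actual=T -> ctr[1]=1
Ev 3: PC=7 idx=1 pred=N actual=N -> ctr[1]=0
Ev 4: PC=0 idx=0 pred=N actual=N -> ctr[0]=0
Ev 5: PC=7 idx=1 pred=N actual=T -> ctr[1]=1
Ev 6: PC=7 idx=1 pred=N actual=T -> ctr[1]=2
Ev 7: PC=0 idx=0 pred=N actual=N -> ctr[0]=0
Ev 8: PC=7 idx=1 pred=T actual=T -> ctr[1]=3
Ev 9: PC=7 idx=1 pred=T actual=T -> ctr[1]=3
Ev 10: PC=7 idx=1 pred=T actual=T -> ctr[1]=3
Ev 11: PC=7 idx=1 pred=T actual=T -> ctr[1]=3
Ev 12: PC=7 idx=1 pred=T actual=T -> ctr[1]=3
Ev 13: PC=7 idx=1 pred=T actual=T -> ctr[1]=3

Answer: 0 3 0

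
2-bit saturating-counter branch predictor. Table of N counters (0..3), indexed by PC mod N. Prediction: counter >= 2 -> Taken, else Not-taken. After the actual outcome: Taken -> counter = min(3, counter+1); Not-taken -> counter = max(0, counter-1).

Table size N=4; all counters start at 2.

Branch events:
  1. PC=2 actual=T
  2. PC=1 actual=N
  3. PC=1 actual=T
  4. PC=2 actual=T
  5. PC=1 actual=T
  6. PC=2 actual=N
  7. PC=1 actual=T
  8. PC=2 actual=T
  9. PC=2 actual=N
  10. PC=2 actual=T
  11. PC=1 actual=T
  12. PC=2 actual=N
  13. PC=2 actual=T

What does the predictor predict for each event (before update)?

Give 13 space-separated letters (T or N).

Ev 1: PC=2 idx=2 pred=T actual=T -> ctr[2]=3
Ev 2: PC=1 idx=1 pred=T actual=N -> ctr[1]=1
Ev 3: PC=1 idx=1 pred=N actual=T -> ctr[1]=2
Ev 4: PC=2 idx=2 pred=T actual=T -> ctr[2]=3
Ev 5: PC=1 idx=1 pred=T actual=T -> ctr[1]=3
Ev 6: PC=2 idx=2 pred=T actual=N -> ctr[2]=2
Ev 7: PC=1 idx=1 pred=T actual=T -> ctr[1]=3
Ev 8: PC=2 idx=2 pred=T actual=T -> ctr[2]=3
Ev 9: PC=2 idx=2 pred=T actual=N -> ctr[2]=2
Ev 10: PC=2 idx=2 pred=T actual=T -> ctr[2]=3
Ev 11: PC=1 idx=1 pred=T actual=T -> ctr[1]=3
Ev 12: PC=2 idx=2 pred=T actual=N -> ctr[2]=2
Ev 13: PC=2 idx=2 pred=T actual=T -> ctr[2]=3

Answer: T T N T T T T T T T T T T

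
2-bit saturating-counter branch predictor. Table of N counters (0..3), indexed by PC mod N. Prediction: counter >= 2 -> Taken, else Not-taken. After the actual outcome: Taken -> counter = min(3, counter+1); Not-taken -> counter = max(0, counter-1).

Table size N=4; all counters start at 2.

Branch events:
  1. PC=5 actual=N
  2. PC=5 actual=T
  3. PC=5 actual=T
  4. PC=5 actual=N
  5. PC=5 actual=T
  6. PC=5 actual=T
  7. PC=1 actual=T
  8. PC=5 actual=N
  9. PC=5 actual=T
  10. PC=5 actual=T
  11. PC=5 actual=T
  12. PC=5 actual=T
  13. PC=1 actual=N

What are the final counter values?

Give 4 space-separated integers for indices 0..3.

Ev 1: PC=5 idx=1 pred=T actual=N -> ctr[1]=1
Ev 2: PC=5 idx=1 pred=N actual=T -> ctr[1]=2
Ev 3: PC=5 idx=1 pred=T actual=T -> ctr[1]=3
Ev 4: PC=5 idx=1 pred=T actual=N -> ctr[1]=2
Ev 5: PC=5 idx=1 pred=T actual=T -> ctr[1]=3
Ev 6: PC=5 idx=1 pred=T actual=T -> ctr[1]=3
Ev 7: PC=1 idx=1 pred=T actual=T -> ctr[1]=3
Ev 8: PC=5 idx=1 pred=T actual=N -> ctr[1]=2
Ev 9: PC=5 idx=1 pred=T actual=T -> ctr[1]=3
Ev 10: PC=5 idx=1 pred=T actual=T -> ctr[1]=3
Ev 11: PC=5 idx=1 pred=T actual=T -> ctr[1]=3
Ev 12: PC=5 idx=1 pred=T actual=T -> ctr[1]=3
Ev 13: PC=1 idx=1 pred=T actual=N -> ctr[1]=2

Answer: 2 2 2 2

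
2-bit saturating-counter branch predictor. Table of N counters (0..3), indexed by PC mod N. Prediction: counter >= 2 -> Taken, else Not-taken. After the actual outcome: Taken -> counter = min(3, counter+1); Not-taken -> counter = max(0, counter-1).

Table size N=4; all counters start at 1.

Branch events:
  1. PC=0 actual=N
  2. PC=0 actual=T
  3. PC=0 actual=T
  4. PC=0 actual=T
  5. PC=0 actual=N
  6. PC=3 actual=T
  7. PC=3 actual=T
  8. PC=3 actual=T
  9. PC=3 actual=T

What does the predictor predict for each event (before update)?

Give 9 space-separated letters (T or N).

Ev 1: PC=0 idx=0 pred=N actual=N -> ctr[0]=0
Ev 2: PC=0 idx=0 pred=N actual=T -> ctr[0]=1
Ev 3: PC=0 idx=0 pred=N actual=T -> ctr[0]=2
Ev 4: PC=0 idx=0 pred=T actual=T -> ctr[0]=3
Ev 5: PC=0 idx=0 pred=T actual=N -> ctr[0]=2
Ev 6: PC=3 idx=3 pred=N actual=T -> ctr[3]=2
Ev 7: PC=3 idx=3 pred=T actual=T -> ctr[3]=3
Ev 8: PC=3 idx=3 pred=T actual=T -> ctr[3]=3
Ev 9: PC=3 idx=3 pred=T actual=T -> ctr[3]=3

Answer: N N N T T N T T T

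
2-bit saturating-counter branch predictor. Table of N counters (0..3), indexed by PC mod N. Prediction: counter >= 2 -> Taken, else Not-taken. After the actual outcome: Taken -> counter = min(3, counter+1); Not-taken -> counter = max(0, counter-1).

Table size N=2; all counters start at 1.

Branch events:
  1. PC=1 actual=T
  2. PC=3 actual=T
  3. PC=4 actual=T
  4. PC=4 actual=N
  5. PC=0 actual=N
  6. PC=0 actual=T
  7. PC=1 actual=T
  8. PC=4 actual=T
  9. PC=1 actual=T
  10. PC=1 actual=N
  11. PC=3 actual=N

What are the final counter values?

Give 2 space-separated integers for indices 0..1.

Answer: 2 1

Derivation:
Ev 1: PC=1 idx=1 pred=N actual=T -> ctr[1]=2
Ev 2: PC=3 idx=1 pred=T actual=T -> ctr[1]=3
Ev 3: PC=4 idx=0 pred=N actual=T -> ctr[0]=2
Ev 4: PC=4 idx=0 pred=T actual=N -> ctr[0]=1
Ev 5: PC=0 idx=0 pred=N actual=N -> ctr[0]=0
Ev 6: PC=0 idx=0 pred=N actual=T -> ctr[0]=1
Ev 7: PC=1 idx=1 pred=T actual=T -> ctr[1]=3
Ev 8: PC=4 idx=0 pred=N actual=T -> ctr[0]=2
Ev 9: PC=1 idx=1 pred=T actual=T -> ctr[1]=3
Ev 10: PC=1 idx=1 pred=T actual=N -> ctr[1]=2
Ev 11: PC=3 idx=1 pred=T actual=N -> ctr[1]=1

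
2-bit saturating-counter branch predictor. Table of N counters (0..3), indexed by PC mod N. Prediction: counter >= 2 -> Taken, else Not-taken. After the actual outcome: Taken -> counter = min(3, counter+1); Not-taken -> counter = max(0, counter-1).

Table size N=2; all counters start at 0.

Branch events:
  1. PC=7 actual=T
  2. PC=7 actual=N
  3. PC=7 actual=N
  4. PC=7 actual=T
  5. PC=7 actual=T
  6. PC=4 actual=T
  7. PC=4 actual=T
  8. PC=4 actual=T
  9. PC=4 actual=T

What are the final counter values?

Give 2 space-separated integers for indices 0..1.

Answer: 3 2

Derivation:
Ev 1: PC=7 idx=1 pred=N actual=T -> ctr[1]=1
Ev 2: PC=7 idx=1 pred=N actual=N -> ctr[1]=0
Ev 3: PC=7 idx=1 pred=N actual=N -> ctr[1]=0
Ev 4: PC=7 idx=1 pred=N actual=T -> ctr[1]=1
Ev 5: PC=7 idx=1 pred=N actual=T -> ctr[1]=2
Ev 6: PC=4 idx=0 pred=N actual=T -> ctr[0]=1
Ev 7: PC=4 idx=0 pred=N actual=T -> ctr[0]=2
Ev 8: PC=4 idx=0 pred=T actual=T -> ctr[0]=3
Ev 9: PC=4 idx=0 pred=T actual=T -> ctr[0]=3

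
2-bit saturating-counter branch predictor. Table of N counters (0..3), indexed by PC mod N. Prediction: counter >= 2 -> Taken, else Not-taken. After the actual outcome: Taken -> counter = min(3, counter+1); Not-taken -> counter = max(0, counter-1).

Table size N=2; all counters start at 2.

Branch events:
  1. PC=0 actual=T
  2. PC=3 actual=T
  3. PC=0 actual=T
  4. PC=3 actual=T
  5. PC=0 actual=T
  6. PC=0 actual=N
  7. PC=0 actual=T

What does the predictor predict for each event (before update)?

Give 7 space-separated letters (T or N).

Answer: T T T T T T T

Derivation:
Ev 1: PC=0 idx=0 pred=T actual=T -> ctr[0]=3
Ev 2: PC=3 idx=1 pred=T actual=T -> ctr[1]=3
Ev 3: PC=0 idx=0 pred=T actual=T -> ctr[0]=3
Ev 4: PC=3 idx=1 pred=T actual=T -> ctr[1]=3
Ev 5: PC=0 idx=0 pred=T actual=T -> ctr[0]=3
Ev 6: PC=0 idx=0 pred=T actual=N -> ctr[0]=2
Ev 7: PC=0 idx=0 pred=T actual=T -> ctr[0]=3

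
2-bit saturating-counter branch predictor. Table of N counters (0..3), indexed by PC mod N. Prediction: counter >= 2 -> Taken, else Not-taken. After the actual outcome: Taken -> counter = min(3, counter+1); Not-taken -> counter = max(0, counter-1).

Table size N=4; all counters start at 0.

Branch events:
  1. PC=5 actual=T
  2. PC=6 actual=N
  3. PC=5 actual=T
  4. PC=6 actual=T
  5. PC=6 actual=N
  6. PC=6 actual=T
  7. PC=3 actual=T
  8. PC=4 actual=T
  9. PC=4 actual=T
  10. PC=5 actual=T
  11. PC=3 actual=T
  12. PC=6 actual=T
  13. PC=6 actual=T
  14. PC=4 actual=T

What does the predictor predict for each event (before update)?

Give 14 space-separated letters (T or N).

Answer: N N N N N N N N N T N N T T

Derivation:
Ev 1: PC=5 idx=1 pred=N actual=T -> ctr[1]=1
Ev 2: PC=6 idx=2 pred=N actual=N -> ctr[2]=0
Ev 3: PC=5 idx=1 pred=N actual=T -> ctr[1]=2
Ev 4: PC=6 idx=2 pred=N actual=T -> ctr[2]=1
Ev 5: PC=6 idx=2 pred=N actual=N -> ctr[2]=0
Ev 6: PC=6 idx=2 pred=N actual=T -> ctr[2]=1
Ev 7: PC=3 idx=3 pred=N actual=T -> ctr[3]=1
Ev 8: PC=4 idx=0 pred=N actual=T -> ctr[0]=1
Ev 9: PC=4 idx=0 pred=N actual=T -> ctr[0]=2
Ev 10: PC=5 idx=1 pred=T actual=T -> ctr[1]=3
Ev 11: PC=3 idx=3 pred=N actual=T -> ctr[3]=2
Ev 12: PC=6 idx=2 pred=N actual=T -> ctr[2]=2
Ev 13: PC=6 idx=2 pred=T actual=T -> ctr[2]=3
Ev 14: PC=4 idx=0 pred=T actual=T -> ctr[0]=3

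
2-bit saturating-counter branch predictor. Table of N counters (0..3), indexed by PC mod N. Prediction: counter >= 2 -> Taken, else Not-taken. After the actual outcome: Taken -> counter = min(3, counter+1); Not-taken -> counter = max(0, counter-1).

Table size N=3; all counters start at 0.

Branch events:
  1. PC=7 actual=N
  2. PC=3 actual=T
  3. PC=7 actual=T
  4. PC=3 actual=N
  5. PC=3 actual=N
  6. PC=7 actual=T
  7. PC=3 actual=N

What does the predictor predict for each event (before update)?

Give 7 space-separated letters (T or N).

Answer: N N N N N N N

Derivation:
Ev 1: PC=7 idx=1 pred=N actual=N -> ctr[1]=0
Ev 2: PC=3 idx=0 pred=N actual=T -> ctr[0]=1
Ev 3: PC=7 idx=1 pred=N actual=T -> ctr[1]=1
Ev 4: PC=3 idx=0 pred=N actual=N -> ctr[0]=0
Ev 5: PC=3 idx=0 pred=N actual=N -> ctr[0]=0
Ev 6: PC=7 idx=1 pred=N actual=T -> ctr[1]=2
Ev 7: PC=3 idx=0 pred=N actual=N -> ctr[0]=0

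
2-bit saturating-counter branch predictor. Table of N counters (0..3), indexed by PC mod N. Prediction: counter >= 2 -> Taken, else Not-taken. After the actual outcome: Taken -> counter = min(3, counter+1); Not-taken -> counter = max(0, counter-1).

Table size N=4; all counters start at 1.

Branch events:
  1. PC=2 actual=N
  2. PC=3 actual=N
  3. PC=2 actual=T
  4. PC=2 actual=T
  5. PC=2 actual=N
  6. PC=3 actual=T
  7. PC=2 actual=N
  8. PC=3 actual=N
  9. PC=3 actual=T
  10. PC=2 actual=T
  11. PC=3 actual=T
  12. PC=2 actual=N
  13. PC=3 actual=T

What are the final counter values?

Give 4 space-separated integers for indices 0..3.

Answer: 1 1 0 3

Derivation:
Ev 1: PC=2 idx=2 pred=N actual=N -> ctr[2]=0
Ev 2: PC=3 idx=3 pred=N actual=N -> ctr[3]=0
Ev 3: PC=2 idx=2 pred=N actual=T -> ctr[2]=1
Ev 4: PC=2 idx=2 pred=N actual=T -> ctr[2]=2
Ev 5: PC=2 idx=2 pred=T actual=N -> ctr[2]=1
Ev 6: PC=3 idx=3 pred=N actual=T -> ctr[3]=1
Ev 7: PC=2 idx=2 pred=N actual=N -> ctr[2]=0
Ev 8: PC=3 idx=3 pred=N actual=N -> ctr[3]=0
Ev 9: PC=3 idx=3 pred=N actual=T -> ctr[3]=1
Ev 10: PC=2 idx=2 pred=N actual=T -> ctr[2]=1
Ev 11: PC=3 idx=3 pred=N actual=T -> ctr[3]=2
Ev 12: PC=2 idx=2 pred=N actual=N -> ctr[2]=0
Ev 13: PC=3 idx=3 pred=T actual=T -> ctr[3]=3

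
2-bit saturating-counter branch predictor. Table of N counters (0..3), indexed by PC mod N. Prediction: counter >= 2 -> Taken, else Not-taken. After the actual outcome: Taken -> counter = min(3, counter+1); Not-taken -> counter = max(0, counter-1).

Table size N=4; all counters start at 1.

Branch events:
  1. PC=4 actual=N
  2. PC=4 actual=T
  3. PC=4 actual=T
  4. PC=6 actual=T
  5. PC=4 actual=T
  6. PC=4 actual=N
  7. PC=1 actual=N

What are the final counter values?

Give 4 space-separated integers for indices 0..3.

Ev 1: PC=4 idx=0 pred=N actual=N -> ctr[0]=0
Ev 2: PC=4 idx=0 pred=N actual=T -> ctr[0]=1
Ev 3: PC=4 idx=0 pred=N actual=T -> ctr[0]=2
Ev 4: PC=6 idx=2 pred=N actual=T -> ctr[2]=2
Ev 5: PC=4 idx=0 pred=T actual=T -> ctr[0]=3
Ev 6: PC=4 idx=0 pred=T actual=N -> ctr[0]=2
Ev 7: PC=1 idx=1 pred=N actual=N -> ctr[1]=0

Answer: 2 0 2 1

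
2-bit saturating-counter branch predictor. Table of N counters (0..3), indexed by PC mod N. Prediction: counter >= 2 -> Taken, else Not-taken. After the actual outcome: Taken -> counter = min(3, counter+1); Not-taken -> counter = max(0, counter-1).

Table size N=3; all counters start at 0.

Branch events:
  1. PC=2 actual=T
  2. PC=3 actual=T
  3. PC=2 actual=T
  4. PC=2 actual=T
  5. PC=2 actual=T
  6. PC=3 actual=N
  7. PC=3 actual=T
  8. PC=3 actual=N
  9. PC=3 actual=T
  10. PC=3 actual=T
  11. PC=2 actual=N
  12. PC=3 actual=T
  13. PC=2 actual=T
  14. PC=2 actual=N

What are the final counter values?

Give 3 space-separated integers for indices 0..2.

Ev 1: PC=2 idx=2 pred=N actual=T -> ctr[2]=1
Ev 2: PC=3 idx=0 pred=N actual=T -> ctr[0]=1
Ev 3: PC=2 idx=2 pred=N actual=T -> ctr[2]=2
Ev 4: PC=2 idx=2 pred=T actual=T -> ctr[2]=3
Ev 5: PC=2 idx=2 pred=T actual=T -> ctr[2]=3
Ev 6: PC=3 idx=0 pred=N actual=N -> ctr[0]=0
Ev 7: PC=3 idx=0 pred=N actual=T -> ctr[0]=1
Ev 8: PC=3 idx=0 pred=N actual=N -> ctr[0]=0
Ev 9: PC=3 idx=0 pred=N actual=T -> ctr[0]=1
Ev 10: PC=3 idx=0 pred=N actual=T -> ctr[0]=2
Ev 11: PC=2 idx=2 pred=T actual=N -> ctr[2]=2
Ev 12: PC=3 idx=0 pred=T actual=T -> ctr[0]=3
Ev 13: PC=2 idx=2 pred=T actual=T -> ctr[2]=3
Ev 14: PC=2 idx=2 pred=T actual=N -> ctr[2]=2

Answer: 3 0 2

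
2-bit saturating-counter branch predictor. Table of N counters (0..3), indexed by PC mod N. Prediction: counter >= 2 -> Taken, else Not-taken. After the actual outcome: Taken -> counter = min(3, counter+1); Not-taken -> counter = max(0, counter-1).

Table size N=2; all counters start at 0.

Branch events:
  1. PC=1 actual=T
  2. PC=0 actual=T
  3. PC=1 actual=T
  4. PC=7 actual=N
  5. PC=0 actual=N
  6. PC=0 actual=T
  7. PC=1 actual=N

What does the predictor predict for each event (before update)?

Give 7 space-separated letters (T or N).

Ev 1: PC=1 idx=1 pred=N actual=T -> ctr[1]=1
Ev 2: PC=0 idx=0 pred=N actual=T -> ctr[0]=1
Ev 3: PC=1 idx=1 pred=N actual=T -> ctr[1]=2
Ev 4: PC=7 idx=1 pred=T actual=N -> ctr[1]=1
Ev 5: PC=0 idx=0 pred=N actual=N -> ctr[0]=0
Ev 6: PC=0 idx=0 pred=N actual=T -> ctr[0]=1
Ev 7: PC=1 idx=1 pred=N actual=N -> ctr[1]=0

Answer: N N N T N N N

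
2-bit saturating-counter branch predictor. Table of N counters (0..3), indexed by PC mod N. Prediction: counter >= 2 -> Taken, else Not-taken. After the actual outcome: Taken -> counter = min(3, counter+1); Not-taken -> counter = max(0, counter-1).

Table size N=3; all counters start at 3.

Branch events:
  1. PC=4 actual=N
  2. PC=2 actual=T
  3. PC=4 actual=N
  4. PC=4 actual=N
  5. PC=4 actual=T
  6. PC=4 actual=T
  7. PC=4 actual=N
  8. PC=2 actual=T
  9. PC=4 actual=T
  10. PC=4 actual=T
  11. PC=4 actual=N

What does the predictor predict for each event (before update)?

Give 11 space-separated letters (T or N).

Answer: T T T N N N T T N T T

Derivation:
Ev 1: PC=4 idx=1 pred=T actual=N -> ctr[1]=2
Ev 2: PC=2 idx=2 pred=T actual=T -> ctr[2]=3
Ev 3: PC=4 idx=1 pred=T actual=N -> ctr[1]=1
Ev 4: PC=4 idx=1 pred=N actual=N -> ctr[1]=0
Ev 5: PC=4 idx=1 pred=N actual=T -> ctr[1]=1
Ev 6: PC=4 idx=1 pred=N actual=T -> ctr[1]=2
Ev 7: PC=4 idx=1 pred=T actual=N -> ctr[1]=1
Ev 8: PC=2 idx=2 pred=T actual=T -> ctr[2]=3
Ev 9: PC=4 idx=1 pred=N actual=T -> ctr[1]=2
Ev 10: PC=4 idx=1 pred=T actual=T -> ctr[1]=3
Ev 11: PC=4 idx=1 pred=T actual=N -> ctr[1]=2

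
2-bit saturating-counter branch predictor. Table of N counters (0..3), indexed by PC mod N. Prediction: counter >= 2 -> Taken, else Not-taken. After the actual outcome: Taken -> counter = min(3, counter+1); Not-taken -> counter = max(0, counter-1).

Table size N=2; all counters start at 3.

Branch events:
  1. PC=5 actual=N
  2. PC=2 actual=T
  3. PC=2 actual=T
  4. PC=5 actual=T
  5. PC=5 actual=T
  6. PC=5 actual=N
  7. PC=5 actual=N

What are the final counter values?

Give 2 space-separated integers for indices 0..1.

Ev 1: PC=5 idx=1 pred=T actual=N -> ctr[1]=2
Ev 2: PC=2 idx=0 pred=T actual=T -> ctr[0]=3
Ev 3: PC=2 idx=0 pred=T actual=T -> ctr[0]=3
Ev 4: PC=5 idx=1 pred=T actual=T -> ctr[1]=3
Ev 5: PC=5 idx=1 pred=T actual=T -> ctr[1]=3
Ev 6: PC=5 idx=1 pred=T actual=N -> ctr[1]=2
Ev 7: PC=5 idx=1 pred=T actual=N -> ctr[1]=1

Answer: 3 1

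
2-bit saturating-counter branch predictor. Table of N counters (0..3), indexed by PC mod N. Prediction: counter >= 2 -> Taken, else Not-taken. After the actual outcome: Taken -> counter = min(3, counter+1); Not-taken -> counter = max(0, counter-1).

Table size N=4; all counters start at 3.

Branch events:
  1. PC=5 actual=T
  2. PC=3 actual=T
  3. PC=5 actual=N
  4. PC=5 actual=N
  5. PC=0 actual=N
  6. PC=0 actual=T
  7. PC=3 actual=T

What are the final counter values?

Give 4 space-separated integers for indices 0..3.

Answer: 3 1 3 3

Derivation:
Ev 1: PC=5 idx=1 pred=T actual=T -> ctr[1]=3
Ev 2: PC=3 idx=3 pred=T actual=T -> ctr[3]=3
Ev 3: PC=5 idx=1 pred=T actual=N -> ctr[1]=2
Ev 4: PC=5 idx=1 pred=T actual=N -> ctr[1]=1
Ev 5: PC=0 idx=0 pred=T actual=N -> ctr[0]=2
Ev 6: PC=0 idx=0 pred=T actual=T -> ctr[0]=3
Ev 7: PC=3 idx=3 pred=T actual=T -> ctr[3]=3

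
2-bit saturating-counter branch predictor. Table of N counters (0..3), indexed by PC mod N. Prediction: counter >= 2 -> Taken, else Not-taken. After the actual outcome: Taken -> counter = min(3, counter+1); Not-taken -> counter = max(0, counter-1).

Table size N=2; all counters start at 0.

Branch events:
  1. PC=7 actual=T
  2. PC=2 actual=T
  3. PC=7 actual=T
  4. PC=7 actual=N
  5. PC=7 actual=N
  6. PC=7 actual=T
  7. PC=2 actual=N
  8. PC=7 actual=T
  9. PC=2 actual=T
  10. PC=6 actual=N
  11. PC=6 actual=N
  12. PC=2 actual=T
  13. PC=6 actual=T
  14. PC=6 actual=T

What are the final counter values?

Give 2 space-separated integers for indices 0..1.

Answer: 3 2

Derivation:
Ev 1: PC=7 idx=1 pred=N actual=T -> ctr[1]=1
Ev 2: PC=2 idx=0 pred=N actual=T -> ctr[0]=1
Ev 3: PC=7 idx=1 pred=N actual=T -> ctr[1]=2
Ev 4: PC=7 idx=1 pred=T actual=N -> ctr[1]=1
Ev 5: PC=7 idx=1 pred=N actual=N -> ctr[1]=0
Ev 6: PC=7 idx=1 pred=N actual=T -> ctr[1]=1
Ev 7: PC=2 idx=0 pred=N actual=N -> ctr[0]=0
Ev 8: PC=7 idx=1 pred=N actual=T -> ctr[1]=2
Ev 9: PC=2 idx=0 pred=N actual=T -> ctr[0]=1
Ev 10: PC=6 idx=0 pred=N actual=N -> ctr[0]=0
Ev 11: PC=6 idx=0 pred=N actual=N -> ctr[0]=0
Ev 12: PC=2 idx=0 pred=N actual=T -> ctr[0]=1
Ev 13: PC=6 idx=0 pred=N actual=T -> ctr[0]=2
Ev 14: PC=6 idx=0 pred=T actual=T -> ctr[0]=3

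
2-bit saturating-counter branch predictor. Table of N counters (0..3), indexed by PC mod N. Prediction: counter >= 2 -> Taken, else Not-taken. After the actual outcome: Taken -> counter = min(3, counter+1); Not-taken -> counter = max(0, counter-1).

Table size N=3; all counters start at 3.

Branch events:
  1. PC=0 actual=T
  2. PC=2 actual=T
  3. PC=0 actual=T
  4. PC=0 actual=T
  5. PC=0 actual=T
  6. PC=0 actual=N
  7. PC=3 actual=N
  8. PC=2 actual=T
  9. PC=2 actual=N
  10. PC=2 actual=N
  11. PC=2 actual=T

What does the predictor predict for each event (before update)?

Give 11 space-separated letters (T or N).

Ev 1: PC=0 idx=0 pred=T actual=T -> ctr[0]=3
Ev 2: PC=2 idx=2 pred=T actual=T -> ctr[2]=3
Ev 3: PC=0 idx=0 pred=T actual=T -> ctr[0]=3
Ev 4: PC=0 idx=0 pred=T actual=T -> ctr[0]=3
Ev 5: PC=0 idx=0 pred=T actual=T -> ctr[0]=3
Ev 6: PC=0 idx=0 pred=T actual=N -> ctr[0]=2
Ev 7: PC=3 idx=0 pred=T actual=N -> ctr[0]=1
Ev 8: PC=2 idx=2 pred=T actual=T -> ctr[2]=3
Ev 9: PC=2 idx=2 pred=T actual=N -> ctr[2]=2
Ev 10: PC=2 idx=2 pred=T actual=N -> ctr[2]=1
Ev 11: PC=2 idx=2 pred=N actual=T -> ctr[2]=2

Answer: T T T T T T T T T T N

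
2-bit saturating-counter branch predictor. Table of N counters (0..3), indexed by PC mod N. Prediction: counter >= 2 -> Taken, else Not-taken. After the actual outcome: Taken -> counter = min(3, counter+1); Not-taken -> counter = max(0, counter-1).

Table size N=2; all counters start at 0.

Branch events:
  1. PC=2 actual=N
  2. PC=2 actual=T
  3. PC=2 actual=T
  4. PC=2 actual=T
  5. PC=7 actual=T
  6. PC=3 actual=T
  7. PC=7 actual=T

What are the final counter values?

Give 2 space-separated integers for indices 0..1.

Answer: 3 3

Derivation:
Ev 1: PC=2 idx=0 pred=N actual=N -> ctr[0]=0
Ev 2: PC=2 idx=0 pred=N actual=T -> ctr[0]=1
Ev 3: PC=2 idx=0 pred=N actual=T -> ctr[0]=2
Ev 4: PC=2 idx=0 pred=T actual=T -> ctr[0]=3
Ev 5: PC=7 idx=1 pred=N actual=T -> ctr[1]=1
Ev 6: PC=3 idx=1 pred=N actual=T -> ctr[1]=2
Ev 7: PC=7 idx=1 pred=T actual=T -> ctr[1]=3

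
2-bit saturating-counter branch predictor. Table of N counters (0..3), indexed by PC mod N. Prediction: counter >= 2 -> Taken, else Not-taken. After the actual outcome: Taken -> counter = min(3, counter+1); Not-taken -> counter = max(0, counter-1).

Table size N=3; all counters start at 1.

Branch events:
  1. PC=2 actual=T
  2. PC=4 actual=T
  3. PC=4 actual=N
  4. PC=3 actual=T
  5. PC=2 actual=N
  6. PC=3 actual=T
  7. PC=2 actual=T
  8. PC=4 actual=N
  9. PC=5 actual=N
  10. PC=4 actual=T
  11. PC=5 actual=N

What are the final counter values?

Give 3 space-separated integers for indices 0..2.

Answer: 3 1 0

Derivation:
Ev 1: PC=2 idx=2 pred=N actual=T -> ctr[2]=2
Ev 2: PC=4 idx=1 pred=N actual=T -> ctr[1]=2
Ev 3: PC=4 idx=1 pred=T actual=N -> ctr[1]=1
Ev 4: PC=3 idx=0 pred=N actual=T -> ctr[0]=2
Ev 5: PC=2 idx=2 pred=T actual=N -> ctr[2]=1
Ev 6: PC=3 idx=0 pred=T actual=T -> ctr[0]=3
Ev 7: PC=2 idx=2 pred=N actual=T -> ctr[2]=2
Ev 8: PC=4 idx=1 pred=N actual=N -> ctr[1]=0
Ev 9: PC=5 idx=2 pred=T actual=N -> ctr[2]=1
Ev 10: PC=4 idx=1 pred=N actual=T -> ctr[1]=1
Ev 11: PC=5 idx=2 pred=N actual=N -> ctr[2]=0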